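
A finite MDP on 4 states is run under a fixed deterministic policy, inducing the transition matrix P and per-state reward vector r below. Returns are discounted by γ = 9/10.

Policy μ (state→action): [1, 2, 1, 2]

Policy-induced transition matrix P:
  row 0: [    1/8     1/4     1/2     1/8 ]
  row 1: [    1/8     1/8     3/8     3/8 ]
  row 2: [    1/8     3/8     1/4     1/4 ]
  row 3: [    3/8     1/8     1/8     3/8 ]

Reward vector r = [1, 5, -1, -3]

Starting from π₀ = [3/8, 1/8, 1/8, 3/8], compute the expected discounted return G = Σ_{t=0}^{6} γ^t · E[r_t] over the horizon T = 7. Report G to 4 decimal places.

t=0: π = [0.3750, 0.1250, 0.1250, 0.3750], E[r] = -0.2500, γ^t·E[r] = -0.250000, running G = -0.250000
t=1: π = [0.2188, 0.2031, 0.3125, 0.2656], E[r] = 0.1250, γ^t·E[r] = 0.112500, running G = -0.137500
t=2: π = [0.1914, 0.2305, 0.2969, 0.2813], E[r] = 0.2031, γ^t·E[r] = 0.164531, running G = 0.027031
t=3: π = [0.1953, 0.2231, 0.2915, 0.2900], E[r] = 0.1494, γ^t·E[r] = 0.108923, running G = 0.135954
t=4: π = [0.1975, 0.2223, 0.2905, 0.2897], E[r] = 0.1493, γ^t·E[r] = 0.097950, running G = 0.233905
t=5: π = [0.1974, 0.2223, 0.2909, 0.2893], E[r] = 0.1501, γ^t·E[r] = 0.088615, running G = 0.322520
t=6: π = [0.1973, 0.2224, 0.2910, 0.2893], E[r] = 0.1506, γ^t·E[r] = 0.080038, running G = 0.402558

G = 0.4026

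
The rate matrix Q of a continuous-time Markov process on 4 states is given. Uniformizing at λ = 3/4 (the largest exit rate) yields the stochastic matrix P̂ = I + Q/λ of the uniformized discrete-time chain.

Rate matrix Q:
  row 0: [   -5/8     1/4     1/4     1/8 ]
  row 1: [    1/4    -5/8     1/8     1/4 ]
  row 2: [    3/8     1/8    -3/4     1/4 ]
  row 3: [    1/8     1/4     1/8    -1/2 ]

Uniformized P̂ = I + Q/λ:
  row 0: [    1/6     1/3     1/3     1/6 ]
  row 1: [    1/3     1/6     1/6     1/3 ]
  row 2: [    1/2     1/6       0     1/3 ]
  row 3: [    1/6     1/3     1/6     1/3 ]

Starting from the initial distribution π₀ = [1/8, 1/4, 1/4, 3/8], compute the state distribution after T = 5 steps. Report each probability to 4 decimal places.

t=0: π = [0.1250, 0.2500, 0.2500, 0.3750]
t=1: π = [0.2917, 0.2500, 0.1458, 0.3125]
t=2: π = [0.2569, 0.2674, 0.1910, 0.2847]
t=3: π = [0.2749, 0.2569, 0.1777, 0.2905]
t=4: π = [0.2687, 0.2609, 0.1829, 0.2875]
t=5: π = [0.2711, 0.2594, 0.1810, 0.2885]

π = [0.2711, 0.2594, 0.1810, 0.2885]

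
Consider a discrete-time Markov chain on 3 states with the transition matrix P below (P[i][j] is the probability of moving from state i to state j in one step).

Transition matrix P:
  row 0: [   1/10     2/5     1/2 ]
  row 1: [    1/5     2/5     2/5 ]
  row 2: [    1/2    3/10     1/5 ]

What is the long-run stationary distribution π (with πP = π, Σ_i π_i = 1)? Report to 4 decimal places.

Balance equations π_j = Σ_i π_i·P[i][j]:
  π_0 = 1/10·π_0 + 1/5·π_1 + 1/2·π_2
  π_1 = 2/5·π_0 + 2/5·π_1 + 3/10·π_2
  normalize: π_0 + π_1 + π_2 = 1
Solving the linear system gives exactly π = [12/43, 47/129, 46/129].

π = [0.2791, 0.3643, 0.3566]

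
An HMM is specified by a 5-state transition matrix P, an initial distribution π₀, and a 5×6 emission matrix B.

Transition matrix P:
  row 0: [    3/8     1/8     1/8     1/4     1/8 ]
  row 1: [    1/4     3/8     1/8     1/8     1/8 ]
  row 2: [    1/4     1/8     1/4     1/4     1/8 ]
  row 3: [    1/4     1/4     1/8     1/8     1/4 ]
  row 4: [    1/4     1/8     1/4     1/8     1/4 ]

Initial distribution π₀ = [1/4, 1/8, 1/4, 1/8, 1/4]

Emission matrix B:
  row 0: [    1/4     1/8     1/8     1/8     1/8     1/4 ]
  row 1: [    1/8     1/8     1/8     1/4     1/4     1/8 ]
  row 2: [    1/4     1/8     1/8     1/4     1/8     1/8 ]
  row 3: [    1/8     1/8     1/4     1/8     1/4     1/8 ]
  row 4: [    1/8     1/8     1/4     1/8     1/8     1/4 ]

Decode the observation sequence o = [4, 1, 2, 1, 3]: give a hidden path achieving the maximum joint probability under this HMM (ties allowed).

t=0: δ = [3.125e-02, 3.125e-02, 3.125e-02, 3.125e-02, 3.125e-02]  (obs o_0=4)
t=1: δ = [1.465e-03, 1.465e-03, 9.766e-04, 9.766e-04, 9.766e-04]  ψ = [0, 1, 2, 0, 3]  (obs o_1=1)
t=2: δ = [6.866e-05, 6.866e-05, 3.052e-05, 9.155e-05, 6.104e-05]  ψ = [0, 1, 2, 0, 3]  (obs o_2=2)
t=3: δ = [3.219e-06, 3.219e-06, 1.907e-06, 2.146e-06, 2.861e-06]  ψ = [0, 1, 4, 0, 3]  (obs o_3=1)
t=4: δ = [1.509e-07, 3.017e-07, 1.788e-07, 1.006e-07, 8.941e-08]  ψ = [0, 1, 4, 0, 4]  (obs o_4=3)
backtrack: best end state = 1; path = [1, 1, 1, 1, 1]

path = [1, 1, 1, 1, 1]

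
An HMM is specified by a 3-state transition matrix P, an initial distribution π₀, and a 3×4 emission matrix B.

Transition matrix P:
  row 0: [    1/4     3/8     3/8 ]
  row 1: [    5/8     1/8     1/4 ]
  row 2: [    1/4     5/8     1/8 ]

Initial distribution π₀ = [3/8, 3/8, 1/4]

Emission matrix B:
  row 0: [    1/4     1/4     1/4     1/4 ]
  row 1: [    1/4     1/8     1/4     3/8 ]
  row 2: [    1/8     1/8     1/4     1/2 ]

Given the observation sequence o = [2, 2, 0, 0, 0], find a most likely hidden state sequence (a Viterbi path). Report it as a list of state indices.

path = [2, 1, 0, 1, 0]

t=0: δ = [9.375e-02, 9.375e-02, 6.250e-02]  (obs o_0=2)
t=1: δ = [1.465e-02, 9.766e-03, 8.789e-03]  ψ = [1, 2, 0]  (obs o_1=2)
t=2: δ = [1.526e-03, 1.373e-03, 6.866e-04]  ψ = [1, 0, 0]  (obs o_2=0)
t=3: δ = [2.146e-04, 1.431e-04, 7.153e-05]  ψ = [1, 0, 0]  (obs o_3=0)
t=4: δ = [2.235e-05, 2.012e-05, 1.006e-05]  ψ = [1, 0, 0]  (obs o_4=0)
backtrack: best end state = 0; path = [2, 1, 0, 1, 0]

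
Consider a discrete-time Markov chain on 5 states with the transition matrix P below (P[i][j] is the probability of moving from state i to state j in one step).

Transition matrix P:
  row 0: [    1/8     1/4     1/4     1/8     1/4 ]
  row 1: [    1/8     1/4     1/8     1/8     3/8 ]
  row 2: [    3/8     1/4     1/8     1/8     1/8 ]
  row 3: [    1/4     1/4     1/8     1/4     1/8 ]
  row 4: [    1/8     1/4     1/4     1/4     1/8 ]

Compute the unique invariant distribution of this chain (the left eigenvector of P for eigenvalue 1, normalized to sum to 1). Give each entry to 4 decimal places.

Balance equations π_j = Σ_i π_i·P[i][j]:
  π_0 = 1/8·π_0 + 1/8·π_1 + 3/8·π_2 + 1/4·π_3 + 1/8·π_4
  π_1 = 1/4·π_0 + 1/4·π_1 + 1/4·π_2 + 1/4·π_3 + 1/4·π_4
  π_2 = 1/4·π_0 + 1/8·π_1 + 1/8·π_2 + 1/8·π_3 + 1/4·π_4
  π_3 = 1/8·π_0 + 1/8·π_1 + 1/8·π_2 + 1/4·π_3 + 1/4·π_4
  normalize: π_0 + π_1 + π_2 + π_3 + π_4 = 1
Solving the linear system gives exactly π = [219/1150, 1/4, 403/2300, 199/1150, 243/1150].

π = [0.1904, 0.2500, 0.1752, 0.1730, 0.2113]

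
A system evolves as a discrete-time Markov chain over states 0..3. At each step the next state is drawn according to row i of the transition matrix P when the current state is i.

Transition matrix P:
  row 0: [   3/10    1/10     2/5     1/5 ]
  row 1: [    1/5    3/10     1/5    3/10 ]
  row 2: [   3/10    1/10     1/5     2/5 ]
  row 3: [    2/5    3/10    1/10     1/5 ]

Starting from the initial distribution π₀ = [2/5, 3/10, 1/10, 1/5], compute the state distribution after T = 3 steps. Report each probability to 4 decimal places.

t=0: π = [0.4000, 0.3000, 0.1000, 0.2000]
t=1: π = [0.2900, 0.2000, 0.2600, 0.2500]
t=2: π = [0.3050, 0.1900, 0.2330, 0.2720]
t=3: π = [0.3082, 0.1924, 0.2338, 0.2656]

π = [0.3082, 0.1924, 0.2338, 0.2656]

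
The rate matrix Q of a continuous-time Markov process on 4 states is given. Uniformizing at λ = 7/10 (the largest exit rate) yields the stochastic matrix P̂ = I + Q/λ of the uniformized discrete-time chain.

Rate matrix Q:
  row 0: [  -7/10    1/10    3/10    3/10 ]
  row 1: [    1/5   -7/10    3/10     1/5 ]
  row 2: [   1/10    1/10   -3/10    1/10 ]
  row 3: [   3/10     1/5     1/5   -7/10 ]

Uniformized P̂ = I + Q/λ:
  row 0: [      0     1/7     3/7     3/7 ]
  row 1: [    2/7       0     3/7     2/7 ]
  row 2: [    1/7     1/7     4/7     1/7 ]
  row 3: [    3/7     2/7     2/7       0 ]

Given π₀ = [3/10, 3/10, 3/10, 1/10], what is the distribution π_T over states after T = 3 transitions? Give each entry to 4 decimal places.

t=0: π = [0.3000, 0.3000, 0.3000, 0.1000]
t=1: π = [0.1714, 0.1143, 0.4571, 0.2571]
t=2: π = [0.2082, 0.1633, 0.4571, 0.1714]
t=3: π = [0.1854, 0.1440, 0.4694, 0.2012]

π = [0.1854, 0.1440, 0.4694, 0.2012]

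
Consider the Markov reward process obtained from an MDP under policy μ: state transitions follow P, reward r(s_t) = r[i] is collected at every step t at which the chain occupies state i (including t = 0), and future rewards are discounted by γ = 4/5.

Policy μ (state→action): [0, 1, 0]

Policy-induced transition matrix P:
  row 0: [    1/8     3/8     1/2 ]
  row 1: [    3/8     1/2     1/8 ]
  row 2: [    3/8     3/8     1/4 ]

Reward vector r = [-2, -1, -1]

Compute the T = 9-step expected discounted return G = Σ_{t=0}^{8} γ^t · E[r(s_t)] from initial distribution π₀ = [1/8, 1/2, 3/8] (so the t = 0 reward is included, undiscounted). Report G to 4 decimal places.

t=0: π = [0.1250, 0.5000, 0.3750], E[r] = -1.1250, γ^t·E[r] = -1.125000, running G = -1.125000
t=1: π = [0.3438, 0.4375, 0.2188], E[r] = -1.3438, γ^t·E[r] = -1.075000, running G = -2.200000
t=2: π = [0.2891, 0.4297, 0.2813], E[r] = -1.2891, γ^t·E[r] = -0.825000, running G = -3.025000
t=3: π = [0.3027, 0.4287, 0.2686], E[r] = -1.3027, γ^t·E[r] = -0.667000, running G = -3.692000
t=4: π = [0.2993, 0.4286, 0.2721], E[r] = -1.2993, γ^t·E[r] = -0.532200, running G = -4.224200
t=5: π = [0.3002, 0.4286, 0.2713], E[r] = -1.3002, γ^t·E[r] = -0.426040, running G = -4.650240
t=6: π = [0.3000, 0.4286, 0.2715], E[r] = -1.3000, γ^t·E[r] = -0.340776, running G = -4.991016
t=7: π = [0.3000, 0.4286, 0.2714], E[r] = -1.3000, γ^t·E[r] = -0.272632, running G = -5.263648
t=8: π = [0.3000, 0.4286, 0.2714], E[r] = -1.3000, γ^t·E[r] = -0.218103, running G = -5.481751

G = -5.4818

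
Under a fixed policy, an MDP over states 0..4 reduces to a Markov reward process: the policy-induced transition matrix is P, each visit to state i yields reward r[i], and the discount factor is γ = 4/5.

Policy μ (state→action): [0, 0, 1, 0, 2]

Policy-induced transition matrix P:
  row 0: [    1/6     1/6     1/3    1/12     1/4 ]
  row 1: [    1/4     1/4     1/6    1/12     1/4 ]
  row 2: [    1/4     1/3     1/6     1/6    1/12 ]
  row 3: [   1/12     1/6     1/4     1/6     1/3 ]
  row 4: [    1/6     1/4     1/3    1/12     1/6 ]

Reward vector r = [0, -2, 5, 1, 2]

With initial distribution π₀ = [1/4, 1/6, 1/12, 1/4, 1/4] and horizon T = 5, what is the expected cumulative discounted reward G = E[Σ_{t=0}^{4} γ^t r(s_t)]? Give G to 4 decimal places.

G = 3.9637

t=0: π = [0.2500, 0.1667, 0.0833, 0.2500, 0.2500], E[r] = 0.8333, γ^t·E[r] = 0.833333, running G = 0.833333
t=1: π = [0.1667, 0.2153, 0.2708, 0.1111, 0.2361], E[r] = 1.5069, γ^t·E[r] = 1.205556, running G = 2.038889
t=2: π = [0.1979, 0.2494, 0.2431, 0.1152, 0.1944], E[r] = 1.2205, γ^t·E[r] = 0.781111, running G = 2.820000
t=3: π = [0.1981, 0.2442, 0.2417, 0.1132, 0.2029], E[r] = 1.2389, γ^t·E[r] = 0.634321, running G = 3.454321
t=4: π = [0.1977, 0.2442, 0.2429, 0.1129, 0.2022], E[r] = 1.2437, γ^t·E[r] = 0.509404, running G = 3.963725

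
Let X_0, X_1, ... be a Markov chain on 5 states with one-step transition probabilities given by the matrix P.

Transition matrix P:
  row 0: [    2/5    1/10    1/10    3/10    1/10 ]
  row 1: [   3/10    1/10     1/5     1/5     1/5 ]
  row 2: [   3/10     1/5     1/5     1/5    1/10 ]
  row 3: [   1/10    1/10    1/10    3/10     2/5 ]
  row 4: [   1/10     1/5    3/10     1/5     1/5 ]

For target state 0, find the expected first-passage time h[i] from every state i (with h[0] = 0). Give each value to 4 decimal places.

h = [0.0000, 4.7467, 4.6527, 6.0209, 5.6867]

First-step conditioning: h[0] = 0; for i ≠ 0, h[i] = 1 + Σ_k P[i][k]·h[k].
  h[1] = 1 + 1/10·h[1] + 1/5·h[2] + 1/5·h[3] + 1/5·h[4]
  h[2] = 1 + 1/5·h[1] + 1/5·h[2] + 1/5·h[3] + 1/10·h[4]
  h[3] = 1 + 1/10·h[1] + 1/10·h[2] + 3/10·h[3] + 2/5·h[4]
  h[4] = 1 + 1/5·h[1] + 3/10·h[2] + 1/5·h[3] + 1/5·h[4]
Solving the 4×4 linear system over states ≠ 0 gives exactly h = [0, 1818/383, 1782/383, 2306/383, 2178/383] (h[0] = 0 is the target).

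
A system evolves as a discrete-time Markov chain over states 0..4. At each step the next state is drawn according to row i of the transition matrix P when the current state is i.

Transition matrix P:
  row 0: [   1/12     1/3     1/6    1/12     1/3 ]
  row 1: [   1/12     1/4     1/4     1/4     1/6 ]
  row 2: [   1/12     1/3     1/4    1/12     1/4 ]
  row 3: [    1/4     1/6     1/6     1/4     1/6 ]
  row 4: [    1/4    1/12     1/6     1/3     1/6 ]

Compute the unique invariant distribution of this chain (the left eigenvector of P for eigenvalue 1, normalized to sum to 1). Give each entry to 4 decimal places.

π = [0.1529, 0.2274, 0.2025, 0.2082, 0.2090]

Balance equations π_j = Σ_i π_i·P[i][j]:
  π_0 = 1/12·π_0 + 1/12·π_1 + 1/12·π_2 + 1/4·π_3 + 1/4·π_4
  π_1 = 1/3·π_0 + 1/4·π_1 + 1/3·π_2 + 1/6·π_3 + 1/12·π_4
  π_2 = 1/6·π_0 + 1/4·π_1 + 1/4·π_2 + 1/6·π_3 + 1/6·π_4
  π_3 = 1/12·π_0 + 1/4·π_1 + 1/12·π_2 + 1/4·π_3 + 1/3·π_4
  normalize: π_0 + π_1 + π_2 + π_3 + π_4 = 1
Solving the linear system gives exactly π = [3139/20534, 2335/10267, 2079/10267, 4275/20534, 2146/10267].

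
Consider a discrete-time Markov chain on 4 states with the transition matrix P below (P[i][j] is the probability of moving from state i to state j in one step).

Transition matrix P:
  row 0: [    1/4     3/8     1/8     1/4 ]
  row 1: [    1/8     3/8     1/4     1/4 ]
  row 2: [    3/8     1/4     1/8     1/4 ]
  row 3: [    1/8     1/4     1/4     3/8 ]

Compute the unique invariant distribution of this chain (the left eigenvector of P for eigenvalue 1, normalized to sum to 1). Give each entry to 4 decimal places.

Balance equations π_j = Σ_i π_i·P[i][j]:
  π_0 = 1/4·π_0 + 1/8·π_1 + 3/8·π_2 + 1/8·π_3
  π_1 = 3/8·π_0 + 3/8·π_1 + 1/4·π_2 + 1/4·π_3
  π_2 = 1/8·π_0 + 1/4·π_1 + 1/8·π_2 + 1/4·π_3
  normalize: π_0 + π_1 + π_2 + π_3 = 1
Solving the linear system gives exactly π = [1/5, 11/35, 1/5, 2/7].

π = [0.2000, 0.3143, 0.2000, 0.2857]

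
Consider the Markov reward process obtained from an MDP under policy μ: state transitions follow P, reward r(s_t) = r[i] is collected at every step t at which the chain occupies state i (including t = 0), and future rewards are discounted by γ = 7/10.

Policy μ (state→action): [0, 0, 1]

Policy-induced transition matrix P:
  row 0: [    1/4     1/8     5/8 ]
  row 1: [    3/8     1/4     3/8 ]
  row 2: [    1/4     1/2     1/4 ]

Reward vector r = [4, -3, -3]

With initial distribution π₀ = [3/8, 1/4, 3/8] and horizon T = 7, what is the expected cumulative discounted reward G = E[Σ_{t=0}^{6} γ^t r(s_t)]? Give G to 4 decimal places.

t=0: π = [0.3750, 0.2500, 0.3750], E[r] = -0.3750, γ^t·E[r] = -0.375000, running G = -0.375000
t=1: π = [0.2813, 0.2969, 0.4219], E[r] = -1.0313, γ^t·E[r] = -0.721875, running G = -1.096875
t=2: π = [0.2871, 0.3203, 0.3926], E[r] = -0.9902, γ^t·E[r] = -0.485215, running G = -1.582090
t=3: π = [0.2900, 0.3123, 0.3977], E[r] = -0.9697, γ^t·E[r] = -0.332616, running G = -1.914706
t=4: π = [0.2890, 0.3132, 0.3978], E[r] = -0.9768, γ^t·E[r] = -0.234524, running G = -2.149230
t=5: π = [0.2891, 0.3133, 0.3975], E[r] = -0.9760, γ^t·E[r] = -0.164032, running G = -2.313262
t=6: π = [0.2892, 0.3132, 0.3976], E[r] = -0.9758, γ^t·E[r] = -0.114807, running G = -2.428069

G = -2.4281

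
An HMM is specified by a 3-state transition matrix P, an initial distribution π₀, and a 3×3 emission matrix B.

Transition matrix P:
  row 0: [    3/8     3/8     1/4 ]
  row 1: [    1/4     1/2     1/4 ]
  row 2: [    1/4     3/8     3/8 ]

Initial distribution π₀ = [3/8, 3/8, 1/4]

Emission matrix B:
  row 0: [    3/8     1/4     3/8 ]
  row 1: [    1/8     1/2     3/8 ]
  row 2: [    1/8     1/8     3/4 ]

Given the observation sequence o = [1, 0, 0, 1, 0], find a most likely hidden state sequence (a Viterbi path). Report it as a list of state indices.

path = [1, 0, 0, 1, 0]

t=0: δ = [9.375e-02, 1.875e-01, 3.125e-02]  (obs o_0=1)
t=1: δ = [1.758e-02, 1.172e-02, 5.859e-03]  ψ = [1, 1, 1]  (obs o_1=0)
t=2: δ = [2.472e-03, 8.240e-04, 5.493e-04]  ψ = [0, 0, 0]  (obs o_2=0)
t=3: δ = [2.317e-04, 4.635e-04, 7.725e-05]  ψ = [0, 0, 0]  (obs o_3=1)
t=4: δ = [4.345e-05, 2.897e-05, 1.448e-05]  ψ = [1, 1, 1]  (obs o_4=0)
backtrack: best end state = 0; path = [1, 0, 0, 1, 0]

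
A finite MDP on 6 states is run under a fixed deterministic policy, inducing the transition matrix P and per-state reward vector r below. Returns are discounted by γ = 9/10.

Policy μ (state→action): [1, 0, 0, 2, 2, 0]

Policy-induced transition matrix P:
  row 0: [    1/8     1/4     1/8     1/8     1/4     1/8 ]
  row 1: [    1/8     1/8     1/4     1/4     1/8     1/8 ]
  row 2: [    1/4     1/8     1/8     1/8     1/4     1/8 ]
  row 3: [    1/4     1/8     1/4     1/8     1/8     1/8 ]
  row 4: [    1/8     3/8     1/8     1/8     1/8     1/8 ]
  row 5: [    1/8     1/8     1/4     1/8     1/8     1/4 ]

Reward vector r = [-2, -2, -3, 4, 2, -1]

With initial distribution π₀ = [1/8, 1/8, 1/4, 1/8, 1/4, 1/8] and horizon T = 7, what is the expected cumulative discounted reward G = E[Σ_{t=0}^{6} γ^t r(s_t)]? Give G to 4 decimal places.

t=0: π = [0.1250, 0.1250, 0.2500, 0.1250, 0.2500, 0.1250], E[r] = -0.3750, γ^t·E[r] = -0.375000, running G = -0.375000
t=1: π = [0.1719, 0.2031, 0.1719, 0.1406, 0.1719, 0.1406], E[r] = -0.5000, γ^t·E[r] = -0.450000, running G = -0.825000
t=2: π = [0.1641, 0.1895, 0.1855, 0.1504, 0.1680, 0.1426], E[r] = -0.4688, γ^t·E[r] = -0.379688, running G = -1.204688
t=3: π = [0.1670, 0.1875, 0.1853, 0.1487, 0.1687, 0.1428], E[r] = -0.4756, γ^t·E[r] = -0.346702, running G = -1.551390
t=4: π = [0.1667, 0.1880, 0.1849, 0.1484, 0.1690, 0.1429], E[r] = -0.4753, γ^t·E[r] = -0.311812, running G = -1.863201
t=5: π = [0.1667, 0.1881, 0.1849, 0.1485, 0.1690, 0.1429], E[r] = -0.4752, γ^t·E[r] = -0.280608, running G = -2.143809
t=6: π = [0.1667, 0.1881, 0.1849, 0.1485, 0.1689, 0.1429], E[r] = -0.4752, γ^t·E[r] = -0.252545, running G = -2.396354

G = -2.3964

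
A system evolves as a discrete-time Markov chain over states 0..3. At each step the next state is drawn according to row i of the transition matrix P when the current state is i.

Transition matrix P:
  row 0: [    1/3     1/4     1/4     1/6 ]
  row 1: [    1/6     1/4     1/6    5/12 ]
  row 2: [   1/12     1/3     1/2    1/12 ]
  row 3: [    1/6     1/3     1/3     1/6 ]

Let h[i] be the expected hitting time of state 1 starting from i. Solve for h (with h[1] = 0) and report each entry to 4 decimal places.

h = [3.4421, 0.0000, 3.0947, 3.1263]

First-step conditioning: h[1] = 0; for i ≠ 1, h[i] = 1 + Σ_k P[i][k]·h[k].
  h[0] = 1 + 1/3·h[0] + 1/4·h[2] + 1/6·h[3]
  h[2] = 1 + 1/12·h[0] + 1/2·h[2] + 1/12·h[3]
  h[3] = 1 + 1/6·h[0] + 1/3·h[2] + 1/6·h[3]
Solving the 3×3 linear system over states ≠ 1 gives exactly h = [327/95, 0, 294/95, 297/95] (h[1] = 0 is the target).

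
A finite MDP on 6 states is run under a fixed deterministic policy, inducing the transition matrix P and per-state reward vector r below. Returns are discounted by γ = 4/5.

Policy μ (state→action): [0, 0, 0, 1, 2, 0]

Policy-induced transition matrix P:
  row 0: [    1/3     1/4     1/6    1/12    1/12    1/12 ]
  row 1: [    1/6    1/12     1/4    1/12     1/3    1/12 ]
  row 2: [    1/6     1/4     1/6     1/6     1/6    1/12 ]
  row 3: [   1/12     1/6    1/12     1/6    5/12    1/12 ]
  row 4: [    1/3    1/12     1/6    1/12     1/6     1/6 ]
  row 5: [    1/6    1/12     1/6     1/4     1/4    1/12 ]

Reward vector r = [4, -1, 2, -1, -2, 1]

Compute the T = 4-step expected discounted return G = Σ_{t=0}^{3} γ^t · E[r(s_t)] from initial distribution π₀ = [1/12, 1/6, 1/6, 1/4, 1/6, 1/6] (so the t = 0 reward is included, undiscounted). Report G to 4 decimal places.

t=0: π = [0.0833, 0.1667, 0.1667, 0.2500, 0.1667, 0.1667], E[r] = 0.0833, γ^t·E[r] = 0.083333, running G = 0.083333
t=1: π = [0.1875, 0.1458, 0.1597, 0.1458, 0.2639, 0.0972], E[r] = 0.3472, γ^t·E[r] = 0.277778, running G = 0.361111
t=2: π = [0.2297, 0.1534, 0.1667, 0.1250, 0.2199, 0.1053], E[r] = 0.6395, γ^t·E[r] = 0.409259, running G = 0.770370
t=3: π = [0.2312, 0.1598, 0.1690, 0.1252, 0.2131, 0.1017], E[r] = 0.6533, γ^t·E[r] = 0.334469, running G = 1.104840

G = 1.1048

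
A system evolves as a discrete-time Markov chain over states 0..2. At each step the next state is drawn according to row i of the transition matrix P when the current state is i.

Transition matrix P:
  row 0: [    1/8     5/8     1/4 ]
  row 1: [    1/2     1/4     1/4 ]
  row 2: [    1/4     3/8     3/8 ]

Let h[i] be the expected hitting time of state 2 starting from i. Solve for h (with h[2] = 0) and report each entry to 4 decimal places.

h = [4.0000, 4.0000, 0.0000]

First-step conditioning: h[2] = 0; for i ≠ 2, h[i] = 1 + Σ_k P[i][k]·h[k].
  h[0] = 1 + 1/8·h[0] + 5/8·h[1]
  h[1] = 1 + 1/2·h[0] + 1/4·h[1]
Solving the 2×2 linear system over states ≠ 2 gives exactly h = [4, 4, 0] (h[2] = 0 is the target).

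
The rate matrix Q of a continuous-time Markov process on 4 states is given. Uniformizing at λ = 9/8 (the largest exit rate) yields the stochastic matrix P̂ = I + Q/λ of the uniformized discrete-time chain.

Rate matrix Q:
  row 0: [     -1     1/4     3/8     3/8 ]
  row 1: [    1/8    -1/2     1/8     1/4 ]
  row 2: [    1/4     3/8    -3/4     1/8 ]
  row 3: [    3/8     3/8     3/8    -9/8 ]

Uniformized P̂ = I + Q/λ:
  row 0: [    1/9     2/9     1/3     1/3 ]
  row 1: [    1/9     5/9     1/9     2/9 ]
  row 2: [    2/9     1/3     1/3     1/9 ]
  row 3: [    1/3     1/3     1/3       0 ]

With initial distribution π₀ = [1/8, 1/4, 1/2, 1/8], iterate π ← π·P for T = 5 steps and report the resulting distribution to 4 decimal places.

π = [0.1774, 0.4031, 0.2438, 0.1757]

t=0: π = [0.1250, 0.2500, 0.5000, 0.1250]
t=1: π = [0.1944, 0.3750, 0.2778, 0.1528]
t=2: π = [0.1759, 0.3951, 0.2500, 0.1790]
t=3: π = [0.1787, 0.4016, 0.2455, 0.1742]
t=4: π = [0.1771, 0.4027, 0.2441, 0.1761]
t=5: π = [0.1774, 0.4031, 0.2438, 0.1757]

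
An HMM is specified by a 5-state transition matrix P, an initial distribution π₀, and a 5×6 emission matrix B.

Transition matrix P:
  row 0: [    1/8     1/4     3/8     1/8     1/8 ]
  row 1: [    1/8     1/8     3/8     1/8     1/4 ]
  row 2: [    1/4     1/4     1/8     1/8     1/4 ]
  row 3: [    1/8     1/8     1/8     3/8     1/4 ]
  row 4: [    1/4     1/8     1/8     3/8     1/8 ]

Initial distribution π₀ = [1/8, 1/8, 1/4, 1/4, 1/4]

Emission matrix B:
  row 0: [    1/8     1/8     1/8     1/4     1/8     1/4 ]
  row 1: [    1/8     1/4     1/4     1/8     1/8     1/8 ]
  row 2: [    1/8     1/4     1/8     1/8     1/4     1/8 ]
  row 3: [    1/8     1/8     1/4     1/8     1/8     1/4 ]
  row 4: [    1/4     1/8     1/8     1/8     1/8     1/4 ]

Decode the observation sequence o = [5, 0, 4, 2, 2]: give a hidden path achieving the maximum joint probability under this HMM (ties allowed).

t=0: δ = [3.125e-02, 1.562e-02, 3.125e-02, 6.250e-02, 6.250e-02]  (obs o_0=5)
t=1: δ = [1.953e-03, 9.766e-04, 1.465e-03, 2.930e-03, 3.906e-03]  ψ = [4, 0, 0, 3, 3]  (obs o_1=0)
t=2: δ = [1.221e-04, 6.104e-05, 1.831e-04, 1.831e-04, 9.155e-05]  ψ = [4, 0, 0, 4, 3]  (obs o_2=4)
t=3: δ = [5.722e-06, 1.144e-05, 5.722e-06, 1.717e-05, 5.722e-06]  ψ = [2, 2, 0, 3, 2]  (obs o_3=2)
t=4: δ = [2.682e-07, 5.364e-07, 5.364e-07, 1.609e-06, 5.364e-07]  ψ = [3, 3, 1, 3, 3]  (obs o_4=2)
backtrack: best end state = 3; path = [3, 4, 3, 3, 3]

path = [3, 4, 3, 3, 3]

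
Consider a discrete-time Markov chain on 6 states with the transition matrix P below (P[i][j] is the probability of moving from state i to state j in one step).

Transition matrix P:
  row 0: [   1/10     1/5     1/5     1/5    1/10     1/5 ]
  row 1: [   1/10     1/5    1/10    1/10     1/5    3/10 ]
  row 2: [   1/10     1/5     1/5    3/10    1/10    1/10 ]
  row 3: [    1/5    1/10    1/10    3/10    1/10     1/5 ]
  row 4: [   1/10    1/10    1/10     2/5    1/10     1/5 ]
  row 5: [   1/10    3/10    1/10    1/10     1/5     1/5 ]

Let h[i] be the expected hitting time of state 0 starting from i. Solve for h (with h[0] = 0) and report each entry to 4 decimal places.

First-step conditioning: h[0] = 0; for i ≠ 0, h[i] = 1 + Σ_k P[i][k]·h[k].
  h[1] = 1 + 1/5·h[1] + 1/10·h[2] + 1/10·h[3] + 1/5·h[4] + 3/10·h[5]
  h[2] = 1 + 1/5·h[1] + 1/5·h[2] + 3/10·h[3] + 1/10·h[4] + 1/10·h[5]
  h[3] = 1 + 1/10·h[1] + 1/10·h[2] + 3/10·h[3] + 1/10·h[4] + 1/5·h[5]
  h[4] = 1 + 1/10·h[1] + 1/10·h[2] + 2/5·h[3] + 1/10·h[4] + 1/5·h[5]
  h[5] = 1 + 3/10·h[1] + 1/10·h[2] + 1/10·h[3] + 1/5·h[4] + 1/5·h[5]
Solving the 5×5 linear system over states ≠ 0 gives exactly h = [0, 8190/991, 8000/991, 7200/991, 7920/991, 8190/991] (h[0] = 0 is the target).

h = [0.0000, 8.2644, 8.0727, 7.2654, 7.9919, 8.2644]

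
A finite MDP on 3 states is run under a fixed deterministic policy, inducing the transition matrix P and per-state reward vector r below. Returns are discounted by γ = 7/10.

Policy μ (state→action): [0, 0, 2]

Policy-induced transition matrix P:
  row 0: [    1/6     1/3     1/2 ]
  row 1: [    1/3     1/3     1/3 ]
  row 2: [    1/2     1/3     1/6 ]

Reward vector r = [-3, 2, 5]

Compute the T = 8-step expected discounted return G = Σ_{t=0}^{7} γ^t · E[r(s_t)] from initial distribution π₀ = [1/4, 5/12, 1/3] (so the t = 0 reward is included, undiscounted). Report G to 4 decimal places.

t=0: π = [0.2500, 0.4167, 0.3333], E[r] = 1.7500, γ^t·E[r] = 1.750000, running G = 1.750000
t=1: π = [0.3472, 0.3333, 0.3194], E[r] = 1.2222, γ^t·E[r] = 0.855556, running G = 2.605556
t=2: π = [0.3287, 0.3333, 0.3380], E[r] = 1.3704, γ^t·E[r] = 0.671481, running G = 3.277037
t=3: π = [0.3349, 0.3333, 0.3318], E[r] = 1.3210, γ^t·E[r] = 0.453099, running G = 3.730136
t=4: π = [0.3328, 0.3333, 0.3338], E[r] = 1.3374, γ^t·E[r] = 0.321121, running G = 4.051257
t=5: π = [0.3335, 0.3333, 0.3332], E[r] = 1.3320, γ^t·E[r] = 0.223863, running G = 4.275120
t=6: π = [0.3333, 0.3333, 0.3334], E[r] = 1.3338, γ^t·E[r] = 0.156919, running G = 4.432039
t=7: π = [0.3334, 0.3333, 0.3333], E[r] = 1.3332, γ^t·E[r] = 0.109793, running G = 4.541832

G = 4.5418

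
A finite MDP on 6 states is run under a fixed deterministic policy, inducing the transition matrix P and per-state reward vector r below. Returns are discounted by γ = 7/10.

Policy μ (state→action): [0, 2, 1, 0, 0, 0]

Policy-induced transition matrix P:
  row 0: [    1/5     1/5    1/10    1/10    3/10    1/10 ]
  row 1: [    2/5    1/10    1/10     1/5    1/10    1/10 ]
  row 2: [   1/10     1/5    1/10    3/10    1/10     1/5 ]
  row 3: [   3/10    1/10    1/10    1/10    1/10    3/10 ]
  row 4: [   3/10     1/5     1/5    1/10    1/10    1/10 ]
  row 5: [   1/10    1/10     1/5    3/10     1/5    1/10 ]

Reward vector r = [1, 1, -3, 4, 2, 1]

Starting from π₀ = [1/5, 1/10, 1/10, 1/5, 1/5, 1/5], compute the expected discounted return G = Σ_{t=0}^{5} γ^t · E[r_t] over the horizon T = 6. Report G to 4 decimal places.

G = 3.6082

t=0: π = [0.2000, 0.1000, 0.1000, 0.2000, 0.2000, 0.2000], E[r] = 1.4000, γ^t·E[r] = 1.400000, running G = 1.400000
t=1: π = [0.2300, 0.1500, 0.1400, 0.1700, 0.1600, 0.1500], E[r] = 1.1100, γ^t·E[r] = 0.777000, running G = 2.177000
t=2: π = [0.2340, 0.1530, 0.1310, 0.1730, 0.1610, 0.1480], E[r] = 1.1560, γ^t·E[r] = 0.566440, running G = 2.743440
t=3: π = [0.2361, 0.1526, 0.1309, 0.1711, 0.1616, 0.1477], E[r] = 1.1513, γ^t·E[r] = 0.394896, running G = 3.138336
t=4: π = [0.2359, 0.1529, 0.1309, 0.1710, 0.1620, 0.1473], E[r] = 1.1512, γ^t·E[r] = 0.276406, running G = 3.414741
t=5: π = [0.2360, 0.1529, 0.1309, 0.1709, 0.1619, 0.1473], E[r] = 1.1510, γ^t·E[r] = 0.193448, running G = 3.608190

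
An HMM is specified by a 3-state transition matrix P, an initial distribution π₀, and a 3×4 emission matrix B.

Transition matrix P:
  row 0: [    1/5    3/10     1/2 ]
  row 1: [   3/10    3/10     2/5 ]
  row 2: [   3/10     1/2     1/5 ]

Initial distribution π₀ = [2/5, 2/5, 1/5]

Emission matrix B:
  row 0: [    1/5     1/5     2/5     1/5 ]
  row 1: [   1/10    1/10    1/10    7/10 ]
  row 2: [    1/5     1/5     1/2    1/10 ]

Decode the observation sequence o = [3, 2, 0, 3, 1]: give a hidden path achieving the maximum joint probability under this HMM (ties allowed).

path = [1, 0, 2, 1, 2]

t=0: δ = [8.000e-02, 2.800e-01, 2.000e-02]  (obs o_0=3)
t=1: δ = [3.360e-02, 8.400e-03, 5.600e-02]  ψ = [1, 1, 1]  (obs o_1=2)
t=2: δ = [3.360e-03, 2.800e-03, 3.360e-03]  ψ = [2, 2, 0]  (obs o_2=0)
t=3: δ = [2.016e-04, 1.176e-03, 1.680e-04]  ψ = [2, 2, 0]  (obs o_3=3)
t=4: δ = [7.056e-05, 3.528e-05, 9.408e-05]  ψ = [1, 1, 1]  (obs o_4=1)
backtrack: best end state = 2; path = [1, 0, 2, 1, 2]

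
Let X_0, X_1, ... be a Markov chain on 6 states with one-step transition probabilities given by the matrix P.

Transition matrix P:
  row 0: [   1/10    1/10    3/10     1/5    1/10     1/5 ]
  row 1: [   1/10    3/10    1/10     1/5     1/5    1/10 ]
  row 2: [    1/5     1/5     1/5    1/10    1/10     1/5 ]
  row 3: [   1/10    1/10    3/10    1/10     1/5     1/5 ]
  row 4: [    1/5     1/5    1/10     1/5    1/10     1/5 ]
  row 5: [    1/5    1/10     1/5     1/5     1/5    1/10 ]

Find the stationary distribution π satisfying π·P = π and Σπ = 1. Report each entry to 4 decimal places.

π = [0.1516, 0.1687, 0.1997, 0.1637, 0.1499, 0.1665]

Balance equations π_j = Σ_i π_i·P[i][j]:
  π_0 = 1/10·π_0 + 1/10·π_1 + 1/5·π_2 + 1/10·π_3 + 1/5·π_4 + 1/5·π_5
  π_1 = 1/10·π_0 + 3/10·π_1 + 1/5·π_2 + 1/10·π_3 + 1/5·π_4 + 1/10·π_5
  π_2 = 3/10·π_0 + 1/10·π_1 + 1/5·π_2 + 3/10·π_3 + 1/10·π_4 + 1/5·π_5
  π_3 = 1/5·π_0 + 1/5·π_1 + 1/10·π_2 + 1/10·π_3 + 1/5·π_4 + 1/5·π_5
  π_4 = 1/10·π_0 + 1/5·π_1 + 1/10·π_2 + 1/5·π_3 + 1/10·π_4 + 1/5·π_5
  normalize: π_0 + π_1 + π_2 + π_3 + π_4 + π_5 = 1
Solving the linear system gives exactly π = [16313/107603, 18152/107603, 21485/107603, 17611/107603, 16128/107603, 17914/107603].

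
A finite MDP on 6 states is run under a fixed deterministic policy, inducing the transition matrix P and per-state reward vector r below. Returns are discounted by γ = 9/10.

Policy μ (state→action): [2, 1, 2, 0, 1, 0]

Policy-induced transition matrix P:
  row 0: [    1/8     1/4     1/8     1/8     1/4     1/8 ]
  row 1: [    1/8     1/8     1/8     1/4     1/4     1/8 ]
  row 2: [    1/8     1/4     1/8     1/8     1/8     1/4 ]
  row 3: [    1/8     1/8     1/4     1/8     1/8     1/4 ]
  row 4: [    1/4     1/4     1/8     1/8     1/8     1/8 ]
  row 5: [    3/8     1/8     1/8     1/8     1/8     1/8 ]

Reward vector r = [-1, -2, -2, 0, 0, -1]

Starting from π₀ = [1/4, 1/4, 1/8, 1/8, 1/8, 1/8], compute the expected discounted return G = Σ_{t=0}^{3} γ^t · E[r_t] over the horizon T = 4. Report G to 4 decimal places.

G = -3.5690

t=0: π = [0.2500, 0.2500, 0.1250, 0.1250, 0.1250, 0.1250], E[r] = -1.1250, γ^t·E[r] = -1.125000, running G = -1.125000
t=1: π = [0.1719, 0.1875, 0.1406, 0.1563, 0.1875, 0.1563], E[r] = -0.9844, γ^t·E[r] = -0.885938, running G = -2.010938
t=2: π = [0.1875, 0.1875, 0.1445, 0.1484, 0.1699, 0.1621], E[r] = -1.0137, γ^t·E[r] = -0.821074, running G = -2.832012
t=3: π = [0.1868, 0.1877, 0.1436, 0.1484, 0.1719, 0.1616], E[r] = -1.0110, γ^t·E[r] = -0.737009, running G = -3.569021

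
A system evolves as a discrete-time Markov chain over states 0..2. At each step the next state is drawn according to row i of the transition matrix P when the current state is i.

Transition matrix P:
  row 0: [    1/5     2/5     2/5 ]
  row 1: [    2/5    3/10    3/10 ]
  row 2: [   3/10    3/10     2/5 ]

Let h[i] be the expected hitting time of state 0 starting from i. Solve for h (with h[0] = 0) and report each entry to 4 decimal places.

h = [0.0000, 2.7273, 3.0303]

First-step conditioning: h[0] = 0; for i ≠ 0, h[i] = 1 + Σ_k P[i][k]·h[k].
  h[1] = 1 + 3/10·h[1] + 3/10·h[2]
  h[2] = 1 + 3/10·h[1] + 2/5·h[2]
Solving the 2×2 linear system over states ≠ 0 gives exactly h = [0, 30/11, 100/33] (h[0] = 0 is the target).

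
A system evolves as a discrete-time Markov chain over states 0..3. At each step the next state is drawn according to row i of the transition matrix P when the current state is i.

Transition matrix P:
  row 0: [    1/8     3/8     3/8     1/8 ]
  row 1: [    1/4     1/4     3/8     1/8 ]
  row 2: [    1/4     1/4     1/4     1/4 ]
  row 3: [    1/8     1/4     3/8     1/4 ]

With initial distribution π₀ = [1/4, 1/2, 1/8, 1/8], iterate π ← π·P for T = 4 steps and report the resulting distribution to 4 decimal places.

π = [0.2012, 0.2751, 0.3333, 0.1905]

t=0: π = [0.2500, 0.5000, 0.1250, 0.1250]
t=1: π = [0.2031, 0.2813, 0.3594, 0.1563]
t=2: π = [0.2051, 0.2754, 0.3301, 0.1895]
t=3: π = [0.2007, 0.2756, 0.3337, 0.1899]
t=4: π = [0.2012, 0.2751, 0.3333, 0.1905]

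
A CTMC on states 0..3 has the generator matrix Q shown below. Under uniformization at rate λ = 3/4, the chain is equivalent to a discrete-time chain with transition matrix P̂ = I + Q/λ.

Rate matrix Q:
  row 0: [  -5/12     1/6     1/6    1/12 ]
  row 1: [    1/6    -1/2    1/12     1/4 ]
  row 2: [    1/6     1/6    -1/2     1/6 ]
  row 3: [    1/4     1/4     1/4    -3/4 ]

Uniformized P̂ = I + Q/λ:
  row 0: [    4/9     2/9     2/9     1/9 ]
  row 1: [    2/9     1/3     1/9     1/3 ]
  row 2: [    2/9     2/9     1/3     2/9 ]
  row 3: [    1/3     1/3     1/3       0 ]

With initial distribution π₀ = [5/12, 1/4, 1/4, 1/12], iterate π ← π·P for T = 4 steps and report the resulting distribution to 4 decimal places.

t=0: π = [0.4167, 0.2500, 0.2500, 0.0833]
t=1: π = [0.3241, 0.2593, 0.2315, 0.1852]
t=2: π = [0.3148, 0.2716, 0.2397, 0.1739]
t=3: π = [0.3115, 0.2717, 0.2380, 0.1788]
t=4: π = [0.3113, 0.2723, 0.2383, 0.1781]

π = [0.3113, 0.2723, 0.2383, 0.1781]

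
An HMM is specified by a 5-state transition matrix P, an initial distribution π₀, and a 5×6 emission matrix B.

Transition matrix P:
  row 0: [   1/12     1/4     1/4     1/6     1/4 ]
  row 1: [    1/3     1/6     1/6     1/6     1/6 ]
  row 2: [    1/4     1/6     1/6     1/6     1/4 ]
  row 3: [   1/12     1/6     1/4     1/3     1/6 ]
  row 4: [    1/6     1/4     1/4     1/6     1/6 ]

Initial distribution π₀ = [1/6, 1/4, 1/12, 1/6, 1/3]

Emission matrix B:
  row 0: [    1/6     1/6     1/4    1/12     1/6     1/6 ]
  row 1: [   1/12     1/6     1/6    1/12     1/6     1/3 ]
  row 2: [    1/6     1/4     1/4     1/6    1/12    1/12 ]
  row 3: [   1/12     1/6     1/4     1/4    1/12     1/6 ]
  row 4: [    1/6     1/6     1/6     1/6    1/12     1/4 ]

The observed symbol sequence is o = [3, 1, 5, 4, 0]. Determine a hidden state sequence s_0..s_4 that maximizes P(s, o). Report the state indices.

path = [4, 2, 4, 1, 0]

t=0: δ = [1.389e-02, 2.083e-02, 1.389e-02, 4.167e-02, 5.556e-02]  (obs o_0=3)
t=1: δ = [1.543e-03, 2.315e-03, 3.472e-03, 2.315e-03, 1.543e-03]  ψ = [4, 4, 4, 3, 4]  (obs o_1=1)
t=2: δ = [1.447e-04, 1.929e-04, 4.823e-05, 1.286e-04, 2.170e-04]  ψ = [2, 2, 2, 3, 2]  (obs o_2=5)
t=3: δ = [1.072e-05, 9.042e-06, 4.521e-06, 3.572e-06, 3.014e-06]  ψ = [1, 4, 4, 3, 0]  (obs o_3=4)
t=4: δ = [5.023e-07, 2.233e-07, 4.465e-07, 1.488e-07, 4.465e-07]  ψ = [1, 0, 0, 0, 0]  (obs o_4=0)
backtrack: best end state = 0; path = [4, 2, 4, 1, 0]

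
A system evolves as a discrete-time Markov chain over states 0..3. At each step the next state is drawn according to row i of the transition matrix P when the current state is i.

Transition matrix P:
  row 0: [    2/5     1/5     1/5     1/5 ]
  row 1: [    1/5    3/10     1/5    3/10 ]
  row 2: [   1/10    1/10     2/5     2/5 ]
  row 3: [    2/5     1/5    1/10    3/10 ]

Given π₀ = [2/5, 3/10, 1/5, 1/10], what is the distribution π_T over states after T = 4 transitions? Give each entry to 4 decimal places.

π = [0.2962, 0.1984, 0.2135, 0.2919]

t=0: π = [0.4000, 0.3000, 0.2000, 0.1000]
t=1: π = [0.2800, 0.2100, 0.2300, 0.2800]
t=2: π = [0.2890, 0.1980, 0.2180, 0.2950]
t=3: π = [0.2950, 0.1980, 0.2141, 0.2929]
t=4: π = [0.2962, 0.1984, 0.2135, 0.2919]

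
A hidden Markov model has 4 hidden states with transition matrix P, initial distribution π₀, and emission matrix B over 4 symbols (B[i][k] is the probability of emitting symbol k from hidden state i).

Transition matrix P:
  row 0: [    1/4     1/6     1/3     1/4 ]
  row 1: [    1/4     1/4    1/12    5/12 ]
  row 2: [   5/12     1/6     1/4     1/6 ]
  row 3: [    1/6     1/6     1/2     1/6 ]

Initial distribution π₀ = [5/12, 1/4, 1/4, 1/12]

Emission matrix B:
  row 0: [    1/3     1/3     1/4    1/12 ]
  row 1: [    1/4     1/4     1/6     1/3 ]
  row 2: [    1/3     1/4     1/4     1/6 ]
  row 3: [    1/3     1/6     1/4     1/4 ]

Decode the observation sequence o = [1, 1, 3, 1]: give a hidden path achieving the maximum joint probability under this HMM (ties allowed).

t=0: δ = [1.389e-01, 6.250e-02, 6.250e-02, 1.389e-02]  (obs o_0=1)
t=1: δ = [1.157e-02, 5.787e-03, 1.157e-02, 5.787e-03]  ψ = [0, 0, 0, 0]  (obs o_1=1)
t=2: δ = [4.019e-04, 6.430e-04, 6.430e-04, 7.234e-04]  ψ = [2, 0, 0, 0]  (obs o_2=3)
t=3: δ = [8.931e-05, 4.019e-05, 9.042e-05, 4.465e-05]  ψ = [2, 1, 3, 1]  (obs o_3=1)
backtrack: best end state = 2; path = [0, 0, 3, 2]

path = [0, 0, 3, 2]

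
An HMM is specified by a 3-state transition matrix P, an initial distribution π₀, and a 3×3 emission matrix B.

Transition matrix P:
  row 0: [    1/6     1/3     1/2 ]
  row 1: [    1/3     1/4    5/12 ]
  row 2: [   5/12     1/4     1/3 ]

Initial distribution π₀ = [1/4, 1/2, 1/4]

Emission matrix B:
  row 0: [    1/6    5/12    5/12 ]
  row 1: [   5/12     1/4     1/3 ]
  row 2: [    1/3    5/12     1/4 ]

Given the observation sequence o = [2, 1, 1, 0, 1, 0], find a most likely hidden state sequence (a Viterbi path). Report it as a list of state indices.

t=0: δ = [1.042e-01, 1.667e-01, 6.250e-02]  (obs o_0=2)
t=1: δ = [2.315e-02, 1.042e-02, 2.894e-02]  ψ = [1, 1, 1]  (obs o_1=1)
t=2: δ = [5.023e-03, 1.929e-03, 4.823e-03]  ψ = [2, 0, 0]  (obs o_2=1)
t=3: δ = [3.349e-04, 6.977e-04, 8.372e-04]  ψ = [2, 0, 0]  (obs o_3=0)
t=4: δ = [1.454e-04, 5.233e-05, 1.211e-04]  ψ = [2, 2, 1]  (obs o_4=1)
t=5: δ = [8.412e-06, 2.019e-05, 2.423e-05]  ψ = [2, 0, 0]  (obs o_5=0)
backtrack: best end state = 2; path = [1, 2, 0, 2, 0, 2]

path = [1, 2, 0, 2, 0, 2]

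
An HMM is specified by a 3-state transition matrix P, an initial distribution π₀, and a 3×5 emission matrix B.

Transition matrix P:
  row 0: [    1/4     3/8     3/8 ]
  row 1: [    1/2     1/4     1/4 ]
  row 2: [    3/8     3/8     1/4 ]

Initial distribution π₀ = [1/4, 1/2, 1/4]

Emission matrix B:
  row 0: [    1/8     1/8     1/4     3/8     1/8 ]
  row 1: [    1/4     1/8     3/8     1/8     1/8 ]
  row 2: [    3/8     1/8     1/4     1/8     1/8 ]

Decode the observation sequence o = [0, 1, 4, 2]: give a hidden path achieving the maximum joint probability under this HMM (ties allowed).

t=0: δ = [3.125e-02, 1.250e-01, 9.375e-02]  (obs o_0=0)
t=1: δ = [7.812e-03, 4.395e-03, 3.906e-03]  ψ = [1, 2, 1]  (obs o_1=1)
t=2: δ = [2.747e-04, 3.662e-04, 3.662e-04]  ψ = [1, 0, 0]  (obs o_2=4)
t=3: δ = [4.578e-05, 5.150e-05, 2.575e-05]  ψ = [1, 2, 0]  (obs o_3=2)
backtrack: best end state = 1; path = [1, 0, 2, 1]

path = [1, 0, 2, 1]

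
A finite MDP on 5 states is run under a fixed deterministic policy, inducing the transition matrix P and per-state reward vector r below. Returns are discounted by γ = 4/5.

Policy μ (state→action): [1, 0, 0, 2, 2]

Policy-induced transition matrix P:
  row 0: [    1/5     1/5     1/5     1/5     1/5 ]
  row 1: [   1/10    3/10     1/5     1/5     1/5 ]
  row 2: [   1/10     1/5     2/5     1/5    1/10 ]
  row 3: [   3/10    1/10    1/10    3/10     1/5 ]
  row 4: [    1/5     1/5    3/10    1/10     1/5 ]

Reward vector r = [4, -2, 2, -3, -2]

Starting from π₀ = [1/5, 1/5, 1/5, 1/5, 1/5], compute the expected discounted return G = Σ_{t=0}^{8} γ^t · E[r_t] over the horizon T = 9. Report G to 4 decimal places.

t=0: π = [0.2000, 0.2000, 0.2000, 0.2000, 0.2000], E[r] = -0.2000, γ^t·E[r] = -0.200000, running G = -0.200000
t=1: π = [0.1800, 0.2000, 0.2400, 0.2000, 0.1800], E[r] = -0.1600, γ^t·E[r] = -0.128000, running G = -0.328000
t=2: π = [0.1760, 0.2000, 0.2460, 0.2020, 0.1760], E[r] = -0.1620, γ^t·E[r] = -0.103680, running G = -0.431680
t=3: π = [0.1756, 0.1998, 0.2466, 0.2026, 0.1754], E[r] = -0.1626, γ^t·E[r] = -0.083251, running G = -0.514931
t=4: π = [0.1756, 0.1997, 0.2466, 0.2027, 0.1753], E[r] = -0.1626, γ^t·E[r] = -0.066601, running G = -0.581532
t=5: π = [0.1756, 0.1997, 0.2466, 0.2027, 0.1753], E[r] = -0.1626, γ^t·E[r] = -0.053271, running G = -0.634803
t=6: π = [0.1756, 0.1997, 0.2466, 0.2027, 0.1753], E[r] = -0.1626, γ^t·E[r] = -0.042614, running G = -0.677417
t=7: π = [0.1756, 0.1997, 0.2466, 0.2027, 0.1753], E[r] = -0.1626, γ^t·E[r] = -0.034091, running G = -0.711508
t=8: π = [0.1756, 0.1997, 0.2466, 0.2027, 0.1753], E[r] = -0.1626, γ^t·E[r] = -0.027273, running G = -0.738781

G = -0.7388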